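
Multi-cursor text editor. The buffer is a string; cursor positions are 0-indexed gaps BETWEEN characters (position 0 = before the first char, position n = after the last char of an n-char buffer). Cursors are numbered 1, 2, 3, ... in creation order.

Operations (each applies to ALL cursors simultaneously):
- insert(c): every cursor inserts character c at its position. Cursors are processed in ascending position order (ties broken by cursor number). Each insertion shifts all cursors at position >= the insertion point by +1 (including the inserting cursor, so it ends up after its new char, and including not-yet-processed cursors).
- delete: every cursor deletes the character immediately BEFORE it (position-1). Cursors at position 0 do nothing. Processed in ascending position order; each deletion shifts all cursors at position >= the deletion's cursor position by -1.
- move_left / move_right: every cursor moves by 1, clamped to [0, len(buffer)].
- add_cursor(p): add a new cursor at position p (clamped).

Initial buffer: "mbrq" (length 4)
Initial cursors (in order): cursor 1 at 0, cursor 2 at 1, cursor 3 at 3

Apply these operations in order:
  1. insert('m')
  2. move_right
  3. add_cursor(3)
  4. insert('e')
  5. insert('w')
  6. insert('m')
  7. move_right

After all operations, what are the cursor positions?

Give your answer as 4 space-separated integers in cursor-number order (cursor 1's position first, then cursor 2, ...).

After op 1 (insert('m')): buffer="mmmbrmq" (len 7), cursors c1@1 c2@3 c3@6, authorship 1.2..3.
After op 2 (move_right): buffer="mmmbrmq" (len 7), cursors c1@2 c2@4 c3@7, authorship 1.2..3.
After op 3 (add_cursor(3)): buffer="mmmbrmq" (len 7), cursors c1@2 c4@3 c2@4 c3@7, authorship 1.2..3.
After op 4 (insert('e')): buffer="mmemebermqe" (len 11), cursors c1@3 c4@5 c2@7 c3@11, authorship 1.124.2.3.3
After op 5 (insert('w')): buffer="mmewmewbewrmqew" (len 15), cursors c1@4 c4@7 c2@10 c3@15, authorship 1.11244.22.3.33
After op 6 (insert('m')): buffer="mmewmmewmbewmrmqewm" (len 19), cursors c1@5 c4@9 c2@13 c3@19, authorship 1.1112444.222.3.333
After op 7 (move_right): buffer="mmewmmewmbewmrmqewm" (len 19), cursors c1@6 c4@10 c2@14 c3@19, authorship 1.1112444.222.3.333

Answer: 6 14 19 10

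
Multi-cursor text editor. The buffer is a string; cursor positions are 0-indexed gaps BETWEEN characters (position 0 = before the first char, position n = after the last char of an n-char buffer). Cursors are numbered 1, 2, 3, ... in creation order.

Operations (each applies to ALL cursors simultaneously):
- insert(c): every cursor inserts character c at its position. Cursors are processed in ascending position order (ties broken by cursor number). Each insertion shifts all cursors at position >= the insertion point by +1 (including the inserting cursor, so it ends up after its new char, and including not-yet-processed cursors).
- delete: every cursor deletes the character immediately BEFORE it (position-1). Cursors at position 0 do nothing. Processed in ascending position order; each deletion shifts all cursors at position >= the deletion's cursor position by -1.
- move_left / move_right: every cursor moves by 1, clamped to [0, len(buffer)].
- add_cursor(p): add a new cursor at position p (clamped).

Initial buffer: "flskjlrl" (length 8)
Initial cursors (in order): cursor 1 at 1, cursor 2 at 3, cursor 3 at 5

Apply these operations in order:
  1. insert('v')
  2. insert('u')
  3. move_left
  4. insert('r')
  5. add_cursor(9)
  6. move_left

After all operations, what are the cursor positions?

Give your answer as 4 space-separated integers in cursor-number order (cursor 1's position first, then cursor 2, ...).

After op 1 (insert('v')): buffer="fvlsvkjvlrl" (len 11), cursors c1@2 c2@5 c3@8, authorship .1..2..3...
After op 2 (insert('u')): buffer="fvulsvukjvulrl" (len 14), cursors c1@3 c2@7 c3@11, authorship .11..22..33...
After op 3 (move_left): buffer="fvulsvukjvulrl" (len 14), cursors c1@2 c2@6 c3@10, authorship .11..22..33...
After op 4 (insert('r')): buffer="fvrulsvrukjvrulrl" (len 17), cursors c1@3 c2@8 c3@13, authorship .111..222..333...
After op 5 (add_cursor(9)): buffer="fvrulsvrukjvrulrl" (len 17), cursors c1@3 c2@8 c4@9 c3@13, authorship .111..222..333...
After op 6 (move_left): buffer="fvrulsvrukjvrulrl" (len 17), cursors c1@2 c2@7 c4@8 c3@12, authorship .111..222..333...

Answer: 2 7 12 8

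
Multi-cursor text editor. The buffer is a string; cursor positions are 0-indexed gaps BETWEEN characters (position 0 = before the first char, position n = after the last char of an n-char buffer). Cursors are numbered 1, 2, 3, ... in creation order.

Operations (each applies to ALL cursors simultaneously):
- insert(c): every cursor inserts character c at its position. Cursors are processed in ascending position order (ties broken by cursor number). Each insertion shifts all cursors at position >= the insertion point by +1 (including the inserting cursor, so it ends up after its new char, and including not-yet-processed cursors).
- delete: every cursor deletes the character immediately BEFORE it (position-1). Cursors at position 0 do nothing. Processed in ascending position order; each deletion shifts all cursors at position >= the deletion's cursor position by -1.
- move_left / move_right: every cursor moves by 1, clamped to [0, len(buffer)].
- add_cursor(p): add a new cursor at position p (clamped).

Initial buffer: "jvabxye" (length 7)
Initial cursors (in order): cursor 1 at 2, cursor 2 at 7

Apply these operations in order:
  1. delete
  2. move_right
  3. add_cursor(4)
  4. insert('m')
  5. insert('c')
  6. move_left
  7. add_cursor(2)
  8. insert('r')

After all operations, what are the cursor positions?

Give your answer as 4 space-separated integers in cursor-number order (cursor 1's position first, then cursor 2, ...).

After op 1 (delete): buffer="jabxy" (len 5), cursors c1@1 c2@5, authorship .....
After op 2 (move_right): buffer="jabxy" (len 5), cursors c1@2 c2@5, authorship .....
After op 3 (add_cursor(4)): buffer="jabxy" (len 5), cursors c1@2 c3@4 c2@5, authorship .....
After op 4 (insert('m')): buffer="jambxmym" (len 8), cursors c1@3 c3@6 c2@8, authorship ..1..3.2
After op 5 (insert('c')): buffer="jamcbxmcymc" (len 11), cursors c1@4 c3@8 c2@11, authorship ..11..33.22
After op 6 (move_left): buffer="jamcbxmcymc" (len 11), cursors c1@3 c3@7 c2@10, authorship ..11..33.22
After op 7 (add_cursor(2)): buffer="jamcbxmcymc" (len 11), cursors c4@2 c1@3 c3@7 c2@10, authorship ..11..33.22
After op 8 (insert('r')): buffer="jarmrcbxmrcymrc" (len 15), cursors c4@3 c1@5 c3@10 c2@14, authorship ..4111..333.222

Answer: 5 14 10 3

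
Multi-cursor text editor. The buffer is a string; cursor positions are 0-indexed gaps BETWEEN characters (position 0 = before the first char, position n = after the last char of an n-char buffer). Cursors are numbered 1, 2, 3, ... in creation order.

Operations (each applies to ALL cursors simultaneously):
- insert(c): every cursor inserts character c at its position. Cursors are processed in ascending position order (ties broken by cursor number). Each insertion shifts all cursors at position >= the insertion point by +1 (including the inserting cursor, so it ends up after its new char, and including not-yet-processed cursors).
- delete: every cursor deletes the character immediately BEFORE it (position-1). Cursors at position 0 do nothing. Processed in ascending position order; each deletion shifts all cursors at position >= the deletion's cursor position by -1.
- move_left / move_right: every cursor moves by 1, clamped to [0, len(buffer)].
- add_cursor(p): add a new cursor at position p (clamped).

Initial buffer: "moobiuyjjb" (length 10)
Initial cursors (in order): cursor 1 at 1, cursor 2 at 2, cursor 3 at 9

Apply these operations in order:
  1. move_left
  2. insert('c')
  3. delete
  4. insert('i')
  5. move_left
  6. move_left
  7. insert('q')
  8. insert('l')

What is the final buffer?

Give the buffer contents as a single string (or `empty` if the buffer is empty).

After op 1 (move_left): buffer="moobiuyjjb" (len 10), cursors c1@0 c2@1 c3@8, authorship ..........
After op 2 (insert('c')): buffer="cmcoobiuyjcjb" (len 13), cursors c1@1 c2@3 c3@11, authorship 1.2.......3..
After op 3 (delete): buffer="moobiuyjjb" (len 10), cursors c1@0 c2@1 c3@8, authorship ..........
After op 4 (insert('i')): buffer="imioobiuyjijb" (len 13), cursors c1@1 c2@3 c3@11, authorship 1.2.......3..
After op 5 (move_left): buffer="imioobiuyjijb" (len 13), cursors c1@0 c2@2 c3@10, authorship 1.2.......3..
After op 6 (move_left): buffer="imioobiuyjijb" (len 13), cursors c1@0 c2@1 c3@9, authorship 1.2.......3..
After op 7 (insert('q')): buffer="qiqmioobiuyqjijb" (len 16), cursors c1@1 c2@3 c3@12, authorship 112.2......3.3..
After op 8 (insert('l')): buffer="qliqlmioobiuyqljijb" (len 19), cursors c1@2 c2@5 c3@15, authorship 11122.2......33.3..

Answer: qliqlmioobiuyqljijb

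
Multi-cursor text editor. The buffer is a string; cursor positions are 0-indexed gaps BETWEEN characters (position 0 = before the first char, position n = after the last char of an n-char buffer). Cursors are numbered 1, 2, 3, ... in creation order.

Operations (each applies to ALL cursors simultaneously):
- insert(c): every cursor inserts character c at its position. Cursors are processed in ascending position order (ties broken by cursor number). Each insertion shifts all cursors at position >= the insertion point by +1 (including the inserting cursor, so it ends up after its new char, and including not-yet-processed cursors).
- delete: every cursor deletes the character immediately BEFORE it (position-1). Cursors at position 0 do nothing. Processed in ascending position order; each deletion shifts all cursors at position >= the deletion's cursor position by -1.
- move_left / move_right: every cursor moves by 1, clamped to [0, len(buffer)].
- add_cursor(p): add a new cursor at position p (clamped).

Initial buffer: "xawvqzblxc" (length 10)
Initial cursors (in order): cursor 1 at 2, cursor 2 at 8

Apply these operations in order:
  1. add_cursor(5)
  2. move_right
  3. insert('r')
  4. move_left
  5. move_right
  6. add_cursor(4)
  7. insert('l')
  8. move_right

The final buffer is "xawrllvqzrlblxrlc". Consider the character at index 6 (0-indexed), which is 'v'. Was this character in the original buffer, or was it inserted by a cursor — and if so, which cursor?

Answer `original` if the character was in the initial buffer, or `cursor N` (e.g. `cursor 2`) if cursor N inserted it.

Answer: original

Derivation:
After op 1 (add_cursor(5)): buffer="xawvqzblxc" (len 10), cursors c1@2 c3@5 c2@8, authorship ..........
After op 2 (move_right): buffer="xawvqzblxc" (len 10), cursors c1@3 c3@6 c2@9, authorship ..........
After op 3 (insert('r')): buffer="xawrvqzrblxrc" (len 13), cursors c1@4 c3@8 c2@12, authorship ...1...3...2.
After op 4 (move_left): buffer="xawrvqzrblxrc" (len 13), cursors c1@3 c3@7 c2@11, authorship ...1...3...2.
After op 5 (move_right): buffer="xawrvqzrblxrc" (len 13), cursors c1@4 c3@8 c2@12, authorship ...1...3...2.
After op 6 (add_cursor(4)): buffer="xawrvqzrblxrc" (len 13), cursors c1@4 c4@4 c3@8 c2@12, authorship ...1...3...2.
After op 7 (insert('l')): buffer="xawrllvqzrlblxrlc" (len 17), cursors c1@6 c4@6 c3@11 c2@16, authorship ...114...33...22.
After op 8 (move_right): buffer="xawrllvqzrlblxrlc" (len 17), cursors c1@7 c4@7 c3@12 c2@17, authorship ...114...33...22.
Authorship (.=original, N=cursor N): . . . 1 1 4 . . . 3 3 . . . 2 2 .
Index 6: author = original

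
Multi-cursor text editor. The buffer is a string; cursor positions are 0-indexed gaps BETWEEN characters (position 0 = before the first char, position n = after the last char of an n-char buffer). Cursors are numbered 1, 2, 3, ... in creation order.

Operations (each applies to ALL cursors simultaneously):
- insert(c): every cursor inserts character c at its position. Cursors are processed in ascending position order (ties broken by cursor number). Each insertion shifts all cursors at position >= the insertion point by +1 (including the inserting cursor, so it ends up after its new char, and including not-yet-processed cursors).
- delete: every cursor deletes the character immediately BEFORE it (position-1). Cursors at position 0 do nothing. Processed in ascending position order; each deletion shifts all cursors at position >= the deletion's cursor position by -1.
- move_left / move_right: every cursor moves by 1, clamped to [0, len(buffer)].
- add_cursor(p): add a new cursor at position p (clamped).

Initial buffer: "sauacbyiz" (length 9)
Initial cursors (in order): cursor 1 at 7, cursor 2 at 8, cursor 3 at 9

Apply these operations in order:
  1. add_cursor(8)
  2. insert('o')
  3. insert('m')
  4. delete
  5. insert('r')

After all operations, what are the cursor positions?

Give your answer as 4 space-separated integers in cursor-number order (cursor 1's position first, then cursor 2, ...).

Answer: 9 14 17 14

Derivation:
After op 1 (add_cursor(8)): buffer="sauacbyiz" (len 9), cursors c1@7 c2@8 c4@8 c3@9, authorship .........
After op 2 (insert('o')): buffer="sauacbyoioozo" (len 13), cursors c1@8 c2@11 c4@11 c3@13, authorship .......1.24.3
After op 3 (insert('m')): buffer="sauacbyomioommzom" (len 17), cursors c1@9 c2@14 c4@14 c3@17, authorship .......11.2424.33
After op 4 (delete): buffer="sauacbyoioozo" (len 13), cursors c1@8 c2@11 c4@11 c3@13, authorship .......1.24.3
After op 5 (insert('r')): buffer="sauacbyorioorrzor" (len 17), cursors c1@9 c2@14 c4@14 c3@17, authorship .......11.2424.33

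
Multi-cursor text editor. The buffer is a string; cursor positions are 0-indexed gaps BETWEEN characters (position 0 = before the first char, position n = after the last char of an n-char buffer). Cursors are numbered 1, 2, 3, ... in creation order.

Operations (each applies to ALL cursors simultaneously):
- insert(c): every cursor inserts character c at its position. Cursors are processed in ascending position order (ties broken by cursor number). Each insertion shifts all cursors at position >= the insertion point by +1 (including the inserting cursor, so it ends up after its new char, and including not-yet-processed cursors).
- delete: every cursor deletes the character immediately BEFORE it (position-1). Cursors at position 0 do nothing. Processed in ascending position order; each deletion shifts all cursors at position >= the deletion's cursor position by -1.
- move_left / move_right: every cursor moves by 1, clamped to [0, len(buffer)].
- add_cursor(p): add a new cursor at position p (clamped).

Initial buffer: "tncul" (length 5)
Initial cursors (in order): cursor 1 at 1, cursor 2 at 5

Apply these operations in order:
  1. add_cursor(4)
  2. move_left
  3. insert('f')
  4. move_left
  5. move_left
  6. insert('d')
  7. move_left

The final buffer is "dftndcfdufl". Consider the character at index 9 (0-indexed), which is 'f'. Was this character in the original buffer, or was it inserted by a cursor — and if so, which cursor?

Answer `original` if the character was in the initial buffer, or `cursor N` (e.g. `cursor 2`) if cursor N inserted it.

Answer: cursor 2

Derivation:
After op 1 (add_cursor(4)): buffer="tncul" (len 5), cursors c1@1 c3@4 c2@5, authorship .....
After op 2 (move_left): buffer="tncul" (len 5), cursors c1@0 c3@3 c2@4, authorship .....
After op 3 (insert('f')): buffer="ftncfufl" (len 8), cursors c1@1 c3@5 c2@7, authorship 1...3.2.
After op 4 (move_left): buffer="ftncfufl" (len 8), cursors c1@0 c3@4 c2@6, authorship 1...3.2.
After op 5 (move_left): buffer="ftncfufl" (len 8), cursors c1@0 c3@3 c2@5, authorship 1...3.2.
After op 6 (insert('d')): buffer="dftndcfdufl" (len 11), cursors c1@1 c3@5 c2@8, authorship 11..3.32.2.
After op 7 (move_left): buffer="dftndcfdufl" (len 11), cursors c1@0 c3@4 c2@7, authorship 11..3.32.2.
Authorship (.=original, N=cursor N): 1 1 . . 3 . 3 2 . 2 .
Index 9: author = 2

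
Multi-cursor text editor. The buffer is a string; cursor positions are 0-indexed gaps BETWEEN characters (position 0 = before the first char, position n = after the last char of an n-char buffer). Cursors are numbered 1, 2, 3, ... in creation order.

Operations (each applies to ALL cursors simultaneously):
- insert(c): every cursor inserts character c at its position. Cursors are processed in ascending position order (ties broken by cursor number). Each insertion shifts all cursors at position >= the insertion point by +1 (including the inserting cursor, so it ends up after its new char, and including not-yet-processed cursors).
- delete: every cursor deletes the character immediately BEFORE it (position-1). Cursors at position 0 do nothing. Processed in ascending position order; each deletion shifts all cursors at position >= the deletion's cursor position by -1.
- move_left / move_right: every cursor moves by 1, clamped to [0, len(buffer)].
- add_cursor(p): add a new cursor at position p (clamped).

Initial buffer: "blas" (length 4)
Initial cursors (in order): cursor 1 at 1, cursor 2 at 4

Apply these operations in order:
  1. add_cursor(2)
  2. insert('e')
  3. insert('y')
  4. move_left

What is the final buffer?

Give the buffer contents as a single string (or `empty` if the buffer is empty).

Answer: beyleyasey

Derivation:
After op 1 (add_cursor(2)): buffer="blas" (len 4), cursors c1@1 c3@2 c2@4, authorship ....
After op 2 (insert('e')): buffer="belease" (len 7), cursors c1@2 c3@4 c2@7, authorship .1.3..2
After op 3 (insert('y')): buffer="beyleyasey" (len 10), cursors c1@3 c3@6 c2@10, authorship .11.33..22
After op 4 (move_left): buffer="beyleyasey" (len 10), cursors c1@2 c3@5 c2@9, authorship .11.33..22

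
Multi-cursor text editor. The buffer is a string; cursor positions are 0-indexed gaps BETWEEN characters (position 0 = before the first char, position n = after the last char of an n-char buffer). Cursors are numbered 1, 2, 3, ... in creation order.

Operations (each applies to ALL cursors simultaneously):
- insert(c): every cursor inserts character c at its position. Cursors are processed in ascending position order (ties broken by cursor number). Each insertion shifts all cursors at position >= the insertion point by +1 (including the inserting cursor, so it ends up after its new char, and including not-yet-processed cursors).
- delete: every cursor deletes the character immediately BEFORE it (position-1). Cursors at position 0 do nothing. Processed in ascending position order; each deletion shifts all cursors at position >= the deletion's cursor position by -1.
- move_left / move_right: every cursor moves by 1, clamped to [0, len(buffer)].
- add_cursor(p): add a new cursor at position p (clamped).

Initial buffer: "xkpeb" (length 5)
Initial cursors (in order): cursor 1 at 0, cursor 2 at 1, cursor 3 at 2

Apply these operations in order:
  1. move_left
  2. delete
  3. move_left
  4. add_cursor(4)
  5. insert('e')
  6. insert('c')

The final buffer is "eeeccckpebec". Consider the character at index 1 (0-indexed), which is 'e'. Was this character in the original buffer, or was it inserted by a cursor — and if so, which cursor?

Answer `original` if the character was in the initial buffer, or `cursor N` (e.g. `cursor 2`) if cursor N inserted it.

After op 1 (move_left): buffer="xkpeb" (len 5), cursors c1@0 c2@0 c3@1, authorship .....
After op 2 (delete): buffer="kpeb" (len 4), cursors c1@0 c2@0 c3@0, authorship ....
After op 3 (move_left): buffer="kpeb" (len 4), cursors c1@0 c2@0 c3@0, authorship ....
After op 4 (add_cursor(4)): buffer="kpeb" (len 4), cursors c1@0 c2@0 c3@0 c4@4, authorship ....
After op 5 (insert('e')): buffer="eeekpebe" (len 8), cursors c1@3 c2@3 c3@3 c4@8, authorship 123....4
After op 6 (insert('c')): buffer="eeeccckpebec" (len 12), cursors c1@6 c2@6 c3@6 c4@12, authorship 123123....44
Authorship (.=original, N=cursor N): 1 2 3 1 2 3 . . . . 4 4
Index 1: author = 2

Answer: cursor 2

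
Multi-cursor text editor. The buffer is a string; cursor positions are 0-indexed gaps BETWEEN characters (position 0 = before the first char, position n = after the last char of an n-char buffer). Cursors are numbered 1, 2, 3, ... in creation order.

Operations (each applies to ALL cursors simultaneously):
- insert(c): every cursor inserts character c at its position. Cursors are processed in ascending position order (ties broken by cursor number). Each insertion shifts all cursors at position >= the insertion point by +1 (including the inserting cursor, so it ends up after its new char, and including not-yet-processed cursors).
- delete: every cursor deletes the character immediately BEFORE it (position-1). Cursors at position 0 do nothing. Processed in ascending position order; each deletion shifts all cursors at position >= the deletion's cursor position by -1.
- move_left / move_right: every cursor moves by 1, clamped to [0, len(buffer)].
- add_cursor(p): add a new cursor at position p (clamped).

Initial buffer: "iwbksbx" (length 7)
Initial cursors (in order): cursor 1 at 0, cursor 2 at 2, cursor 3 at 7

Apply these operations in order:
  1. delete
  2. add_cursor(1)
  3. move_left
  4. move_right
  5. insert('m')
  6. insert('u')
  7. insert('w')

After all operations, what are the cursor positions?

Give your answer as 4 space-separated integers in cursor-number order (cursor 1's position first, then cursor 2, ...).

After op 1 (delete): buffer="ibksb" (len 5), cursors c1@0 c2@1 c3@5, authorship .....
After op 2 (add_cursor(1)): buffer="ibksb" (len 5), cursors c1@0 c2@1 c4@1 c3@5, authorship .....
After op 3 (move_left): buffer="ibksb" (len 5), cursors c1@0 c2@0 c4@0 c3@4, authorship .....
After op 4 (move_right): buffer="ibksb" (len 5), cursors c1@1 c2@1 c4@1 c3@5, authorship .....
After op 5 (insert('m')): buffer="immmbksbm" (len 9), cursors c1@4 c2@4 c4@4 c3@9, authorship .124....3
After op 6 (insert('u')): buffer="immmuuubksbmu" (len 13), cursors c1@7 c2@7 c4@7 c3@13, authorship .124124....33
After op 7 (insert('w')): buffer="immmuuuwwwbksbmuw" (len 17), cursors c1@10 c2@10 c4@10 c3@17, authorship .124124124....333

Answer: 10 10 17 10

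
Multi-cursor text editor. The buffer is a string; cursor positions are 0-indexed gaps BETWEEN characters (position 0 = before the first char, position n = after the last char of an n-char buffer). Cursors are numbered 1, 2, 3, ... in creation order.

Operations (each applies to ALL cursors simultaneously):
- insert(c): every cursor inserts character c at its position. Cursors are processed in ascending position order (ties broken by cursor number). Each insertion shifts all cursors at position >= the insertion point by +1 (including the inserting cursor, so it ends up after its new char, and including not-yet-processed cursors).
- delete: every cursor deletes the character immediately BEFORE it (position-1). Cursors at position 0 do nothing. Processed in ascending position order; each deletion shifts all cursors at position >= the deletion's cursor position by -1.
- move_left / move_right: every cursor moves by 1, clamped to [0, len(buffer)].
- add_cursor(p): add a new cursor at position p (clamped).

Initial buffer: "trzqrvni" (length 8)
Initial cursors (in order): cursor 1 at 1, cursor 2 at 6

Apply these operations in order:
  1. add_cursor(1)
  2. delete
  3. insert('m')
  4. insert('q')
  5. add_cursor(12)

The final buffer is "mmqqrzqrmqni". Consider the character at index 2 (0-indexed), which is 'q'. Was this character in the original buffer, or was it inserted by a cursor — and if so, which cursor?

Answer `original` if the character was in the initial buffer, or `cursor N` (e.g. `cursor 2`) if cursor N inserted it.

Answer: cursor 1

Derivation:
After op 1 (add_cursor(1)): buffer="trzqrvni" (len 8), cursors c1@1 c3@1 c2@6, authorship ........
After op 2 (delete): buffer="rzqrni" (len 6), cursors c1@0 c3@0 c2@4, authorship ......
After op 3 (insert('m')): buffer="mmrzqrmni" (len 9), cursors c1@2 c3@2 c2@7, authorship 13....2..
After op 4 (insert('q')): buffer="mmqqrzqrmqni" (len 12), cursors c1@4 c3@4 c2@10, authorship 1313....22..
After op 5 (add_cursor(12)): buffer="mmqqrzqrmqni" (len 12), cursors c1@4 c3@4 c2@10 c4@12, authorship 1313....22..
Authorship (.=original, N=cursor N): 1 3 1 3 . . . . 2 2 . .
Index 2: author = 1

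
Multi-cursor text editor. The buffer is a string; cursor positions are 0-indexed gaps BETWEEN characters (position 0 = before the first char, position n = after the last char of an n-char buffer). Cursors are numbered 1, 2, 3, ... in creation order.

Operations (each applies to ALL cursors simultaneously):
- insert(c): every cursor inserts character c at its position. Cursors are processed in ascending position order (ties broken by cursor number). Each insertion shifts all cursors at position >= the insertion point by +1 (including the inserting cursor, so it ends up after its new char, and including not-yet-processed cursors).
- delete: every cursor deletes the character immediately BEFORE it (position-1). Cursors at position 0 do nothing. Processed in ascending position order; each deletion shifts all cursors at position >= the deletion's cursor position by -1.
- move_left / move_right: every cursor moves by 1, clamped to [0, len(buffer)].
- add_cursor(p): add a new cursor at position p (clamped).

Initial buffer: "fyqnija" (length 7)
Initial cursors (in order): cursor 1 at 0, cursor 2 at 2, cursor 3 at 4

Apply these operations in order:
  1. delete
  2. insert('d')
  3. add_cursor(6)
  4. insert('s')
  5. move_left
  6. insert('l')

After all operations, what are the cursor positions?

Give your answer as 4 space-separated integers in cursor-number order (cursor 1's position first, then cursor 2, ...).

After op 1 (delete): buffer="fqija" (len 5), cursors c1@0 c2@1 c3@2, authorship .....
After op 2 (insert('d')): buffer="dfdqdija" (len 8), cursors c1@1 c2@3 c3@5, authorship 1.2.3...
After op 3 (add_cursor(6)): buffer="dfdqdija" (len 8), cursors c1@1 c2@3 c3@5 c4@6, authorship 1.2.3...
After op 4 (insert('s')): buffer="dsfdsqdsisja" (len 12), cursors c1@2 c2@5 c3@8 c4@10, authorship 11.22.33.4..
After op 5 (move_left): buffer="dsfdsqdsisja" (len 12), cursors c1@1 c2@4 c3@7 c4@9, authorship 11.22.33.4..
After op 6 (insert('l')): buffer="dlsfdlsqdlsilsja" (len 16), cursors c1@2 c2@6 c3@10 c4@13, authorship 111.222.333.44..

Answer: 2 6 10 13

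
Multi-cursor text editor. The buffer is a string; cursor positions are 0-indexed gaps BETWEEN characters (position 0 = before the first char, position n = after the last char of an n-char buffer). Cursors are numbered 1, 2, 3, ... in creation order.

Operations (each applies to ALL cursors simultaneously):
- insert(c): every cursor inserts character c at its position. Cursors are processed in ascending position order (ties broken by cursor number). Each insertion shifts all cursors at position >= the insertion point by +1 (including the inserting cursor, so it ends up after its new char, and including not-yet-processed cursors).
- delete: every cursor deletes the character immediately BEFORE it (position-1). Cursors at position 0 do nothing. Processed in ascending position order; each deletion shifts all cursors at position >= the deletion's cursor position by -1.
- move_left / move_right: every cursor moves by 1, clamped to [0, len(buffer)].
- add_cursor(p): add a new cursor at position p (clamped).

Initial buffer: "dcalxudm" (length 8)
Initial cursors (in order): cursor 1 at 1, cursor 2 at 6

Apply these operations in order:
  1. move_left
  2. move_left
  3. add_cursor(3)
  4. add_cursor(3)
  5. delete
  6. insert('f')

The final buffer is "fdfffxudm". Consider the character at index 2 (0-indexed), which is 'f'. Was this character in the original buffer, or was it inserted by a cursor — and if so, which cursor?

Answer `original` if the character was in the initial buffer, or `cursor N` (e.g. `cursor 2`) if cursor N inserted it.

Answer: cursor 2

Derivation:
After op 1 (move_left): buffer="dcalxudm" (len 8), cursors c1@0 c2@5, authorship ........
After op 2 (move_left): buffer="dcalxudm" (len 8), cursors c1@0 c2@4, authorship ........
After op 3 (add_cursor(3)): buffer="dcalxudm" (len 8), cursors c1@0 c3@3 c2@4, authorship ........
After op 4 (add_cursor(3)): buffer="dcalxudm" (len 8), cursors c1@0 c3@3 c4@3 c2@4, authorship ........
After op 5 (delete): buffer="dxudm" (len 5), cursors c1@0 c2@1 c3@1 c4@1, authorship .....
After op 6 (insert('f')): buffer="fdfffxudm" (len 9), cursors c1@1 c2@5 c3@5 c4@5, authorship 1.234....
Authorship (.=original, N=cursor N): 1 . 2 3 4 . . . .
Index 2: author = 2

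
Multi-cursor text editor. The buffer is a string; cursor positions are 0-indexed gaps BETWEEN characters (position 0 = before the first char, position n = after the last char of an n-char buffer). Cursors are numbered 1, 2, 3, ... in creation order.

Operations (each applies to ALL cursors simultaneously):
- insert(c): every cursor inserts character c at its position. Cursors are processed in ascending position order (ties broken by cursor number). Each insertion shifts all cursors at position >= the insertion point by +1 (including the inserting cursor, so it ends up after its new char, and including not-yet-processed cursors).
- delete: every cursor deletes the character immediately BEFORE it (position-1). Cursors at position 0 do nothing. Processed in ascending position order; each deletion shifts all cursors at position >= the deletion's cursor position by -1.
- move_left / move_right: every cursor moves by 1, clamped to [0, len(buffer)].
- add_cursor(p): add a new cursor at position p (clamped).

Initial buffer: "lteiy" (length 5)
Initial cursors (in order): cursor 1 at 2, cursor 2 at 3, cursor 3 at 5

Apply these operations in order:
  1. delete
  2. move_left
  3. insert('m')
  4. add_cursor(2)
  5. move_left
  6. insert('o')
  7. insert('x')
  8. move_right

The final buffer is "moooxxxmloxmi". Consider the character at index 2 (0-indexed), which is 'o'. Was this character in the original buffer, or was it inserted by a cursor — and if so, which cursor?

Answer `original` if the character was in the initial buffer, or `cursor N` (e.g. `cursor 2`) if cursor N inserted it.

After op 1 (delete): buffer="li" (len 2), cursors c1@1 c2@1 c3@2, authorship ..
After op 2 (move_left): buffer="li" (len 2), cursors c1@0 c2@0 c3@1, authorship ..
After op 3 (insert('m')): buffer="mmlmi" (len 5), cursors c1@2 c2@2 c3@4, authorship 12.3.
After op 4 (add_cursor(2)): buffer="mmlmi" (len 5), cursors c1@2 c2@2 c4@2 c3@4, authorship 12.3.
After op 5 (move_left): buffer="mmlmi" (len 5), cursors c1@1 c2@1 c4@1 c3@3, authorship 12.3.
After op 6 (insert('o')): buffer="mooomlomi" (len 9), cursors c1@4 c2@4 c4@4 c3@7, authorship 11242.33.
After op 7 (insert('x')): buffer="moooxxxmloxmi" (len 13), cursors c1@7 c2@7 c4@7 c3@11, authorship 11241242.333.
After op 8 (move_right): buffer="moooxxxmloxmi" (len 13), cursors c1@8 c2@8 c4@8 c3@12, authorship 11241242.333.
Authorship (.=original, N=cursor N): 1 1 2 4 1 2 4 2 . 3 3 3 .
Index 2: author = 2

Answer: cursor 2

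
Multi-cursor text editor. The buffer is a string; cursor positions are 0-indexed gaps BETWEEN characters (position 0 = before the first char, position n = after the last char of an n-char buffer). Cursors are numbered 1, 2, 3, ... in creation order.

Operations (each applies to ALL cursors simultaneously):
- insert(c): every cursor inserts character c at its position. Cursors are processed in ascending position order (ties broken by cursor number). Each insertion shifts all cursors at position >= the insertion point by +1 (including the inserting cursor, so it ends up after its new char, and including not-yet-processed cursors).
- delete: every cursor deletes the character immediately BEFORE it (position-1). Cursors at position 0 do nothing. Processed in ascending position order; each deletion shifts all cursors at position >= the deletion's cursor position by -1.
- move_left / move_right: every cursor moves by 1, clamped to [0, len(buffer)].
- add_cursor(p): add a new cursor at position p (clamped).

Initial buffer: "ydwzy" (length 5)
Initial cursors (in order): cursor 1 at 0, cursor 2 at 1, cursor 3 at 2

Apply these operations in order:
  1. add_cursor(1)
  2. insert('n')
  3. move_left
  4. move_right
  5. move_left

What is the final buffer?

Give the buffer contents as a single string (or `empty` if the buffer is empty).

After op 1 (add_cursor(1)): buffer="ydwzy" (len 5), cursors c1@0 c2@1 c4@1 c3@2, authorship .....
After op 2 (insert('n')): buffer="nynndnwzy" (len 9), cursors c1@1 c2@4 c4@4 c3@6, authorship 1.24.3...
After op 3 (move_left): buffer="nynndnwzy" (len 9), cursors c1@0 c2@3 c4@3 c3@5, authorship 1.24.3...
After op 4 (move_right): buffer="nynndnwzy" (len 9), cursors c1@1 c2@4 c4@4 c3@6, authorship 1.24.3...
After op 5 (move_left): buffer="nynndnwzy" (len 9), cursors c1@0 c2@3 c4@3 c3@5, authorship 1.24.3...

Answer: nynndnwzy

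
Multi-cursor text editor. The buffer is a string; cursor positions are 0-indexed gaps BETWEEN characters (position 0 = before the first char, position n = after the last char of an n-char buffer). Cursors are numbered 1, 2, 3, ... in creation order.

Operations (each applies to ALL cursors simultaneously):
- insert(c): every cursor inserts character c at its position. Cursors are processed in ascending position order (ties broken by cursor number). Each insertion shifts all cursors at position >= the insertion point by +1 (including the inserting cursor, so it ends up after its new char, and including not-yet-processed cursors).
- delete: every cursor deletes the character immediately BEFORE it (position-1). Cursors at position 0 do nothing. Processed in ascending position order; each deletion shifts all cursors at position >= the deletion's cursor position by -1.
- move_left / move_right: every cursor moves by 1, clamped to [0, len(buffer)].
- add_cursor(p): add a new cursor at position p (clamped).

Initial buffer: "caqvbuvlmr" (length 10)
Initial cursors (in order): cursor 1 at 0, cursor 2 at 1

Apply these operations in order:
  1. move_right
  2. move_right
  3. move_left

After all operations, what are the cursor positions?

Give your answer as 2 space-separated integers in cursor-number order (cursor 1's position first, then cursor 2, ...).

After op 1 (move_right): buffer="caqvbuvlmr" (len 10), cursors c1@1 c2@2, authorship ..........
After op 2 (move_right): buffer="caqvbuvlmr" (len 10), cursors c1@2 c2@3, authorship ..........
After op 3 (move_left): buffer="caqvbuvlmr" (len 10), cursors c1@1 c2@2, authorship ..........

Answer: 1 2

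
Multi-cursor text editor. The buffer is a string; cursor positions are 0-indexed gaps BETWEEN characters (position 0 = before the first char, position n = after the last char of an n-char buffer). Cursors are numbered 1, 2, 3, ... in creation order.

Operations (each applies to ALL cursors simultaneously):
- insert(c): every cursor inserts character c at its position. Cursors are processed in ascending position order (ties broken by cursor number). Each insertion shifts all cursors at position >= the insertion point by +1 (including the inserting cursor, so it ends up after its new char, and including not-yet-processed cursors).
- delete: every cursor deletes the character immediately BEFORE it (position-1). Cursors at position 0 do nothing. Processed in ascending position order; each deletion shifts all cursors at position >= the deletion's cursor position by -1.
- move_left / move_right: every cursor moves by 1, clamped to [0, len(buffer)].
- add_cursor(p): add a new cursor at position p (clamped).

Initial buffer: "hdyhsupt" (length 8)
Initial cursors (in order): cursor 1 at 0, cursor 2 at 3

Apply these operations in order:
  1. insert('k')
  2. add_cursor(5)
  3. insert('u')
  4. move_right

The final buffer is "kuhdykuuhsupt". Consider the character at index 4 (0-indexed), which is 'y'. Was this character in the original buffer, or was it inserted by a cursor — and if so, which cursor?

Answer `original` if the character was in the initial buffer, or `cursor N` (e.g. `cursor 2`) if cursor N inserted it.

After op 1 (insert('k')): buffer="khdykhsupt" (len 10), cursors c1@1 c2@5, authorship 1...2.....
After op 2 (add_cursor(5)): buffer="khdykhsupt" (len 10), cursors c1@1 c2@5 c3@5, authorship 1...2.....
After op 3 (insert('u')): buffer="kuhdykuuhsupt" (len 13), cursors c1@2 c2@8 c3@8, authorship 11...223.....
After op 4 (move_right): buffer="kuhdykuuhsupt" (len 13), cursors c1@3 c2@9 c3@9, authorship 11...223.....
Authorship (.=original, N=cursor N): 1 1 . . . 2 2 3 . . . . .
Index 4: author = original

Answer: original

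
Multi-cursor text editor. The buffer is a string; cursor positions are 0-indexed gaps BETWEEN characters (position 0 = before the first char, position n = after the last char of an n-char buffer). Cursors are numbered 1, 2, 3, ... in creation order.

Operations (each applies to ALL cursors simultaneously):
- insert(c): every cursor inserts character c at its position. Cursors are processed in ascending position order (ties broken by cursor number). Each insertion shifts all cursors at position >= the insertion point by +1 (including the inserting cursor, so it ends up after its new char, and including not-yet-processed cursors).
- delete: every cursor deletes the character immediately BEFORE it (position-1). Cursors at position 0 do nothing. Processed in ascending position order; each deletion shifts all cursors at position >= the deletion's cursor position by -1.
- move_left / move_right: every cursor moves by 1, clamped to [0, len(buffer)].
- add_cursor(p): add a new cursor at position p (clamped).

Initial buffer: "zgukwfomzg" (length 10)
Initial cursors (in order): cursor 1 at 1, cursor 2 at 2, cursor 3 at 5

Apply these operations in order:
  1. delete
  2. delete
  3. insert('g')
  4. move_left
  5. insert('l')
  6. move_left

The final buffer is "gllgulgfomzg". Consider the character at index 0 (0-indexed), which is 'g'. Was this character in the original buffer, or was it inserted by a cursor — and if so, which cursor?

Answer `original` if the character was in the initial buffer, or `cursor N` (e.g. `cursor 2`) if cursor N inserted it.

Answer: cursor 1

Derivation:
After op 1 (delete): buffer="ukfomzg" (len 7), cursors c1@0 c2@0 c3@2, authorship .......
After op 2 (delete): buffer="ufomzg" (len 6), cursors c1@0 c2@0 c3@1, authorship ......
After op 3 (insert('g')): buffer="ggugfomzg" (len 9), cursors c1@2 c2@2 c3@4, authorship 12.3.....
After op 4 (move_left): buffer="ggugfomzg" (len 9), cursors c1@1 c2@1 c3@3, authorship 12.3.....
After op 5 (insert('l')): buffer="gllgulgfomzg" (len 12), cursors c1@3 c2@3 c3@6, authorship 1122.33.....
After op 6 (move_left): buffer="gllgulgfomzg" (len 12), cursors c1@2 c2@2 c3@5, authorship 1122.33.....
Authorship (.=original, N=cursor N): 1 1 2 2 . 3 3 . . . . .
Index 0: author = 1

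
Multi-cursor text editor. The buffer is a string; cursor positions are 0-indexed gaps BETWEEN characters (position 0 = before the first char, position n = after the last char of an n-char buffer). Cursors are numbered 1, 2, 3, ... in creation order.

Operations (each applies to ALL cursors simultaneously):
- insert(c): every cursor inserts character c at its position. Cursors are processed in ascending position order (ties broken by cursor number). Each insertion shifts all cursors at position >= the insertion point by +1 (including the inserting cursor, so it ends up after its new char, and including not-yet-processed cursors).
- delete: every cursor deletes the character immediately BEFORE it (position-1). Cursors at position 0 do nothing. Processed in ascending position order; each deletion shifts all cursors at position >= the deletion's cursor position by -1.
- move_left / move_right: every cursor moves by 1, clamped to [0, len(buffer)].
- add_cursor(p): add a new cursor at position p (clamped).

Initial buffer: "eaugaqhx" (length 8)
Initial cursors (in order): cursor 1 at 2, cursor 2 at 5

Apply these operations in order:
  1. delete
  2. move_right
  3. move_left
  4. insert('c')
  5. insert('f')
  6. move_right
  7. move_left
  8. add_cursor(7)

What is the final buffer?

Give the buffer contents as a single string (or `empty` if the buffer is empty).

Answer: ecfugcfqhx

Derivation:
After op 1 (delete): buffer="eugqhx" (len 6), cursors c1@1 c2@3, authorship ......
After op 2 (move_right): buffer="eugqhx" (len 6), cursors c1@2 c2@4, authorship ......
After op 3 (move_left): buffer="eugqhx" (len 6), cursors c1@1 c2@3, authorship ......
After op 4 (insert('c')): buffer="ecugcqhx" (len 8), cursors c1@2 c2@5, authorship .1..2...
After op 5 (insert('f')): buffer="ecfugcfqhx" (len 10), cursors c1@3 c2@7, authorship .11..22...
After op 6 (move_right): buffer="ecfugcfqhx" (len 10), cursors c1@4 c2@8, authorship .11..22...
After op 7 (move_left): buffer="ecfugcfqhx" (len 10), cursors c1@3 c2@7, authorship .11..22...
After op 8 (add_cursor(7)): buffer="ecfugcfqhx" (len 10), cursors c1@3 c2@7 c3@7, authorship .11..22...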